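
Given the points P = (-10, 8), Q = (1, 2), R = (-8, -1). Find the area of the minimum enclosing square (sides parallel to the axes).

121

The bounding box has width 11 and height 9.
An axis-aligned square enclosing the set must have side ≥ max(width, height).
So the minimum side is max(11, 9) = 11.
Area = 11² = 121.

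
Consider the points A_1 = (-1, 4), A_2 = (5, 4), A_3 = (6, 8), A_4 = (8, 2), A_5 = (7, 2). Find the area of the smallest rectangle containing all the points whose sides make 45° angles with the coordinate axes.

In coordinates u = x + y, v = x − y the rectangle is axis-aligned; the map (x,y)→(u,v) scales areas by 2.
u-values: 3, 9, 14, 10, 9; range = 14 − 3 = 11.
v-values: -5, 1, -2, 6, 5; range = 6 − (-5) = 11.
Area = (11 × 11) / 2 = 60.5.

60.5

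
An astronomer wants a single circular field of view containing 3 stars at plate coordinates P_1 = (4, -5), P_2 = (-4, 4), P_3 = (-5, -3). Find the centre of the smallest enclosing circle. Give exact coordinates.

Side lengths²: P_1P_2² = 145, P_1P_3² = 85, P_2P_3² = 50.
Since P_1P_2² = 145 ≥ 85 + 50 = 135, the angle opposite P_1P_2 is not acute, so the smallest enclosing circle has P_1P_2 as diameter.
Centre = midpoint of P_1P_2 = (0, -0.5), r² = 145/4 = 36.25.
Centre = (0, -0.5).

(0, -0.5)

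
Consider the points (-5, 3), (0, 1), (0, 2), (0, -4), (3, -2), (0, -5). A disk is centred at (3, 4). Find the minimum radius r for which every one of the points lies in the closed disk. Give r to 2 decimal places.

9.49

The required radius is the distance from (3, 4) to the farthest point.
Squared distances: 65, 18, 13, 73, 36, 90.
Maximum is 90, attained at (0, -5).
r = √90 ≈ 9.49.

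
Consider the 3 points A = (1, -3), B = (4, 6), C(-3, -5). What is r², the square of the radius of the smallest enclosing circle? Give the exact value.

42.5

Side lengths²: AB² = 90, AC² = 20, BC² = 170.
Since BC² = 170 ≥ 90 + 20 = 110, the angle opposite BC is not acute, so the smallest enclosing circle has BC as diameter.
Centre = midpoint of BC = (0.5, 0.5), r² = 170/4 = 42.5.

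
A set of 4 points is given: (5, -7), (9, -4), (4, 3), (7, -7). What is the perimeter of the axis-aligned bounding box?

Width = max x − min x = 9 − 4 = 5.
Height = max y − min y = 3 − (-7) = 10.
Perimeter = 2(5 + 10) = 30.

30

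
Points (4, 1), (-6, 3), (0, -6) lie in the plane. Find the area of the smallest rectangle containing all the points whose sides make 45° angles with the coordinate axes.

82.5

In coordinates u = x + y, v = x − y the rectangle is axis-aligned; the map (x,y)→(u,v) scales areas by 2.
u-values: 5, -3, -6; range = 5 − (-6) = 11.
v-values: 3, -9, 6; range = 6 − (-9) = 15.
Area = (11 × 15) / 2 = 82.5.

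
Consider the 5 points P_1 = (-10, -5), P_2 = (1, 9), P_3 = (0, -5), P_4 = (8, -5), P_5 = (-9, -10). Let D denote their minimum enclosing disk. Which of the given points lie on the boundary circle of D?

A smallest enclosing disk is always determined by at most three of the input points on its boundary.
The minimum enclosing circle is determined by three boundary points: P_2, P_4, P_5.
Their circumcentre is (-179/78, -109/78) with r² = 361885/3042.
The farthest remaining point P_1 is at distance² 220081/3042 ≤ 361885/3042.
The points at distance exactly r from the centre are P_2, P_4, P_5 — 3 points.

P_2, P_4, P_5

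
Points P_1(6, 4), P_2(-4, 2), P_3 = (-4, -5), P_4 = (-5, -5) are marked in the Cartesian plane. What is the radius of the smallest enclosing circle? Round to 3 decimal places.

A smallest enclosing disk is always determined by at most three of the input points on its boundary.
The farthest pair is P_1–P_4 with squared distance 202. The circle on this segment as diameter has centre (0.5, -0.5) and r² = 202/4 = 50.5.
Check P_2: distance² to centre = 26.5 ≤ 50.5, so it lies inside.
All remaining points lie in this disk, and no smaller disk contains both endpoints, so this is the minimum enclosing circle.
r = √(50.5) ≈ 7.106.

7.106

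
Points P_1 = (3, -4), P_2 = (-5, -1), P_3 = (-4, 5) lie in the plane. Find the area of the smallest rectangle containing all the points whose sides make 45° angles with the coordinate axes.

56

In coordinates u = x + y, v = x − y the rectangle is axis-aligned; the map (x,y)→(u,v) scales areas by 2.
u-values: -1, -6, 1; range = 1 − (-6) = 7.
v-values: 7, -4, -9; range = 7 − (-9) = 16.
Area = (7 × 16) / 2 = 56.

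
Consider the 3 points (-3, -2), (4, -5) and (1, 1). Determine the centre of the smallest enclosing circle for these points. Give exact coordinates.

Call the three points A, B, C in the order given.
Side lengths²: AB² = 58, AC² = 25, BC² = 45.
Since AB² = 58 < 45 + 25 = 70, the triangle is acute, so the smallest enclosing circle is the circumcircle.
Circumcentre = (17/22, -63/22), r² = 3625/242.
Centre = (17/22, -63/22).

(17/22, -63/22)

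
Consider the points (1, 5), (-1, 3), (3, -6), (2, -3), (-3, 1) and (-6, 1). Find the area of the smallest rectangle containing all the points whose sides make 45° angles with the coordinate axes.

88

In coordinates u = x + y, v = x − y the rectangle is axis-aligned; the map (x,y)→(u,v) scales areas by 2.
u-values: 6, 2, -3, -1, -2, -5; range = 6 − (-5) = 11.
v-values: -4, -4, 9, 5, -4, -7; range = 9 − (-7) = 16.
Area = (11 × 16) / 2 = 88.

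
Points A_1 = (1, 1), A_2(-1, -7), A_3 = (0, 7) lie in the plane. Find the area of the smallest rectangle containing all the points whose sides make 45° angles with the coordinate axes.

In coordinates u = x + y, v = x − y the rectangle is axis-aligned; the map (x,y)→(u,v) scales areas by 2.
u-values: 2, -8, 7; range = 7 − (-8) = 15.
v-values: 0, 6, -7; range = 6 − (-7) = 13.
Area = (15 × 13) / 2 = 97.5.

97.5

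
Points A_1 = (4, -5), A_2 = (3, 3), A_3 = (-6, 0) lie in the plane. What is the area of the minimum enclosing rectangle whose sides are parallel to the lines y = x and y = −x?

In coordinates u = x + y, v = x − y the rectangle is axis-aligned; the map (x,y)→(u,v) scales areas by 2.
u-values: -1, 6, -6; range = 6 − (-6) = 12.
v-values: 9, 0, -6; range = 9 − (-6) = 15.
Area = (12 × 15) / 2 = 90.

90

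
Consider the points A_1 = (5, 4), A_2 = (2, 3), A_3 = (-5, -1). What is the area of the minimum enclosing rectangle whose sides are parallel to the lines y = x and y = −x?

In coordinates u = x + y, v = x − y the rectangle is axis-aligned; the map (x,y)→(u,v) scales areas by 2.
u-values: 9, 5, -6; range = 9 − (-6) = 15.
v-values: 1, -1, -4; range = 1 − (-4) = 5.
Area = (15 × 5) / 2 = 37.5.

37.5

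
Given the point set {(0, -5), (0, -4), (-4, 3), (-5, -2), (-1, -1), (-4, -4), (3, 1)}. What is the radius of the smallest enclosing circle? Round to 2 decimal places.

A smallest enclosing disk is always determined by at most three of the input points on its boundary.
The minimum enclosing circle is determined by three boundary points: (0, -5), (-4, 3), (3, 1).
Their circumcentre is (-1.25, -0.625) with r² = 20.703125.
The farthest remaining point (-4, -4) is at distance² 18.953125 ≤ 20.703125.
r = √(20.703125) ≈ 4.55.

4.55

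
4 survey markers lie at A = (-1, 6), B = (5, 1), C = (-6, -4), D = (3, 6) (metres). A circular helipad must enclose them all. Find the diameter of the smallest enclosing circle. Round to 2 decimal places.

A smallest enclosing disk is always determined by at most three of the input points on its boundary.
The farthest pair is C–D with squared distance 181. The circle on this segment as diameter has centre (-1.5, 1) and r² = 181/4 = 45.25.
Check A: distance² to centre = 25.25 ≤ 45.25, so it lies inside.
All remaining points lie in this disk, and no smaller disk contains both endpoints, so this is the minimum enclosing circle.
Diameter = 2r = 2√(45.25) ≈ 13.45.

13.45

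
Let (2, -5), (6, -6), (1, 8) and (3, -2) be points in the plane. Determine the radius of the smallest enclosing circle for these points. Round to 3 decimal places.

7.433

By Welzl's lemma the MEC is supported by two points (diametrically opposite) or three points (on a circumcircle).
The farthest pair is (6, -6)–(1, 8) with squared distance 221. The circle on this segment as diameter has centre (3.5, 1) and r² = 221/4 = 55.25.
Check (2, -5): distance² to centre = 38.25 ≤ 55.25, so it lies inside.
All remaining points lie in this disk, and no smaller disk contains both endpoints, so this is the minimum enclosing circle.
r = √(55.25) ≈ 7.433.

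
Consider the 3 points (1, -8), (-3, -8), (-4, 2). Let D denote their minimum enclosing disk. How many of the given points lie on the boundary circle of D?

Call the three points A, B, C in the order given.
Side lengths²: AB² = 16, AC² = 125, BC² = 101.
Since AC² = 125 ≥ 101 + 16 = 117, the angle opposite AC is not acute, so the smallest enclosing circle has AC as diameter.
Centre = midpoint of AC = (-1.5, -3), r² = 125/4 = 31.25.
The points at distance exactly r from the centre are (1, -8), (-4, 2) — 2 points.

2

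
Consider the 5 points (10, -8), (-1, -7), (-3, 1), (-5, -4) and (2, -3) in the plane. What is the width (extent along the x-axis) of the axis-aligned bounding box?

max x = 10, min x = -5, so width = 15.

15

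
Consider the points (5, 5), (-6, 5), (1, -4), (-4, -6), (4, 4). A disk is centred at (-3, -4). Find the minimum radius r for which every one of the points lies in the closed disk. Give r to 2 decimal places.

The required radius is the distance from (-3, -4) to the farthest point.
Squared distances: 145, 90, 16, 5, 113.
Maximum is 145, attained at (5, 5).
r = √145 ≈ 12.04.

12.04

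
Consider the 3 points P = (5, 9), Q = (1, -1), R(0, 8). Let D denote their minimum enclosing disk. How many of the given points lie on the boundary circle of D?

2

Side lengths²: PQ² = 116, PR² = 26, QR² = 82.
Since PQ² = 116 ≥ 82 + 26 = 108, the angle opposite PQ is not acute, so the smallest enclosing circle has PQ as diameter.
Centre = midpoint of PQ = (3, 4), r² = 116/4 = 29.
The points at distance exactly r from the centre are P, Q — 2 points.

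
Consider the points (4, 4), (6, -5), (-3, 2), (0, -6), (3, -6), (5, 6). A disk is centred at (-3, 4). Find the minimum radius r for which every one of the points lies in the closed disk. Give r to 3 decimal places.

The required radius is the distance from (-3, 4) to the farthest point.
Squared distances: 49, 162, 4, 109, 136, 68.
Maximum is 162, attained at (6, -5).
r = √162 ≈ 12.728.

12.728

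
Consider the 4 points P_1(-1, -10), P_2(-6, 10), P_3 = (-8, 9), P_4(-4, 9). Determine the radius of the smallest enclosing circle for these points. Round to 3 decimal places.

10.308

The farthest pair is P_1–P_2 with squared distance 425. The circle on this segment as diameter has centre (-3.5, 0) and r² = 425/4 = 106.25.
Check P_3: distance² to centre = 101.25 ≤ 106.25, so it lies inside.
All remaining points lie in this disk, and no smaller disk contains both endpoints, so this is the minimum enclosing circle.
r = √(106.25) ≈ 10.308.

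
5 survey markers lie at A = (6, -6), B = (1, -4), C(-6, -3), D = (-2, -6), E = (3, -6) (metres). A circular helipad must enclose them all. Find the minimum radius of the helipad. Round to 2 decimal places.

The minimum enclosing circle of a finite set is fixed by two of the points (as a diameter) or three (as a circumcircle).
The farthest pair is A–C with squared distance 153. The circle on this segment as diameter has centre (0, -4.5) and r² = 153/4 = 38.25.
Check B: distance² to centre = 1.25 ≤ 38.25, so it lies inside.
All remaining points lie in this disk, and no smaller disk contains both endpoints, so this is the minimum enclosing circle.
r = √(38.25) ≈ 6.18.

6.18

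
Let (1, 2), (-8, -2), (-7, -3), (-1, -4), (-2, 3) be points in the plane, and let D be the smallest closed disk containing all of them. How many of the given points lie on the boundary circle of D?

2

By Welzl's lemma the MEC is supported by two points (diametrically opposite) or three points (on a circumcircle).
The farthest pair is (1, 2)–(-8, -2) with squared distance 97. The circle on this segment as diameter has centre (-3.5, 0) and r² = 97/4 = 24.25.
Check (-7, -3): distance² to centre = 21.25 ≤ 24.25, so it lies inside.
All remaining points lie in this disk, and no smaller disk contains both endpoints, so this is the minimum enclosing circle.
The points at distance exactly r from the centre are (1, 2), (-8, -2) — 2 points.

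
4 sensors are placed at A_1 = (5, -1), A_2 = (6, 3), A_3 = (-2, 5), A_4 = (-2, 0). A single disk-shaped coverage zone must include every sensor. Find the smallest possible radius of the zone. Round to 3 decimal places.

4.610

The farthest pair is A_1–A_3 with squared distance 85. The circle on this segment as diameter has centre (1.5, 2) and r² = 85/4 = 21.25.
Check A_2: distance² to centre = 21.25 ≤ 21.25, so it lies inside.
All remaining points lie in this disk, and no smaller disk contains both endpoints, so this is the minimum enclosing circle.
r = √(21.25) ≈ 4.610.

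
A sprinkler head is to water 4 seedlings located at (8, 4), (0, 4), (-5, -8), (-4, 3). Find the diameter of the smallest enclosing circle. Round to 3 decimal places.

The minimum enclosing circle of a finite set is fixed by two of the points (as a diameter) or three (as a circumcircle).
The farthest pair is (8, 4)–(-5, -8) with squared distance 313. The circle on this segment as diameter has centre (1.5, -2) and r² = 313/4 = 78.25.
Check (0, 4): distance² to centre = 38.25 ≤ 78.25, so it lies inside.
All remaining points lie in this disk, and no smaller disk contains both endpoints, so this is the minimum enclosing circle.
Diameter = 2r = 2√(78.25) ≈ 17.692.

17.692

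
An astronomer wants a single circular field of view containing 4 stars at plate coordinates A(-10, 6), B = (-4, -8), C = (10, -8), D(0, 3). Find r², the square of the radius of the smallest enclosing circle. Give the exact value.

By Welzl's lemma the MEC is supported by two points (diametrically opposite) or three points (on a circumcircle).
The farthest pair is A–C with squared distance 596. The circle on this segment as diameter has centre (0, -1) and r² = 596/4 = 149.
Check B: distance² to centre = 65 ≤ 149, so it lies inside.
All remaining points lie in this disk, and no smaller disk contains both endpoints, so this is the minimum enclosing circle.

149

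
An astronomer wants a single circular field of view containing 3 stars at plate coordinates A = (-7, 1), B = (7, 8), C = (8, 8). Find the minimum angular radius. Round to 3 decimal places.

8.276

Side lengths²: AB² = 245, AC² = 274, BC² = 1.
Since AC² = 274 ≥ 245 + 1 = 246, the angle opposite AC is not acute, so the smallest enclosing circle has AC as diameter.
Centre = midpoint of AC = (0.5, 4.5), r² = 274/4 = 68.5.
r = √(68.5) ≈ 8.276.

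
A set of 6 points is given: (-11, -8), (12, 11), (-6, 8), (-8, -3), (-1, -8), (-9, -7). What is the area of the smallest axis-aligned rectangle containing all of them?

x ranges over [-11, 12], width 23.
y ranges over [-8, 11], height 19.
Area = 23 × 19 = 437.

437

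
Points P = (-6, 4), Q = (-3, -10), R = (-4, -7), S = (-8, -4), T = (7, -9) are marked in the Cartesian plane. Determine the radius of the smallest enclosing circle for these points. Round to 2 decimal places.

A smallest enclosing disk is always determined by at most three of the input points on its boundary.
The farthest pair is P–T with squared distance 338. The circle on this segment as diameter has centre (0.5, -2.5) and r² = 338/4 = 84.5.
Check Q: distance² to centre = 68.5 ≤ 84.5, so it lies inside.
All remaining points lie in this disk, and no smaller disk contains both endpoints, so this is the minimum enclosing circle.
r = √(84.5) ≈ 9.19.

9.19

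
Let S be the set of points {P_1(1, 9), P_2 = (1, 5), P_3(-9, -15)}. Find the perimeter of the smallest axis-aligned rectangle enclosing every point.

68

Width = max x − min x = 1 − (-9) = 10.
Height = max y − min y = 9 − (-15) = 24.
Perimeter = 2(10 + 24) = 68.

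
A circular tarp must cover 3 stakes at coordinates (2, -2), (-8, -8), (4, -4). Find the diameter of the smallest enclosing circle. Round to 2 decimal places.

Call the three points A, B, C in the order given.
Side lengths²: AB² = 136, AC² = 8, BC² = 160.
Since BC² = 160 ≥ 136 + 8 = 144, the angle opposite BC is not acute, so the smallest enclosing circle has BC as diameter.
Centre = midpoint of BC = (-2, -6), r² = 160/4 = 40.
Diameter = 2r = 2√40 ≈ 12.65.

12.65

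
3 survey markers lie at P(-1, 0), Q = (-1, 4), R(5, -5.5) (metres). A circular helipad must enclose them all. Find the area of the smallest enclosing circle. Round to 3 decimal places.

99.157

Side lengths²: PQ² = 16, PR² = 66.25, QR² = 126.25.
Since QR² = 126.25 ≥ 66.25 + 16 = 82.25, the angle opposite QR is not acute, so the smallest enclosing circle has QR as diameter.
Centre = midpoint of QR = (2, -0.75), r² = 126.25/4 = 31.5625.
Area = π·r² = π·31.5625 ≈ 99.157.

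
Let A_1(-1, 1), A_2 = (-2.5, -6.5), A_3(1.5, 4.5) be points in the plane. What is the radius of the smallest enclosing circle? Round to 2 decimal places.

5.85

Side lengths²: A_1A_2² = 58.5, A_1A_3² = 18.5, A_2A_3² = 137.
Since A_2A_3² = 137 ≥ 58.5 + 18.5 = 77, the angle opposite A_2A_3 is not acute, so the smallest enclosing circle has A_2A_3 as diameter.
Centre = midpoint of A_2A_3 = (-0.5, -1), r² = 137/4 = 34.25.
r = √(34.25) ≈ 5.85.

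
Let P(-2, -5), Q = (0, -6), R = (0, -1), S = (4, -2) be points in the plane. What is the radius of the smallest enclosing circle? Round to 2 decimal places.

The minimum enclosing circle of a finite set is fixed by two of the points (as a diameter) or three (as a circumcircle).
The farthest pair is P–S with squared distance 45. The circle on this segment as diameter has centre (1, -3.5) and r² = 45/4 = 11.25.
Check Q: distance² to centre = 7.25 ≤ 11.25, so it lies inside.
All remaining points lie in this disk, and no smaller disk contains both endpoints, so this is the minimum enclosing circle.
r = √(11.25) ≈ 3.35.

3.35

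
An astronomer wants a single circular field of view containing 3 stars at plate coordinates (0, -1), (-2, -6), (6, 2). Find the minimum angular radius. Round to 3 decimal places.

5.657

Call the three points A, B, C in the order given.
Side lengths²: AB² = 29, AC² = 45, BC² = 128.
Since BC² = 128 ≥ 45 + 29 = 74, the angle opposite BC is not acute, so the smallest enclosing circle has BC as diameter.
Centre = midpoint of BC = (2, -2), r² = 128/4 = 32.
r = √32 ≈ 5.657.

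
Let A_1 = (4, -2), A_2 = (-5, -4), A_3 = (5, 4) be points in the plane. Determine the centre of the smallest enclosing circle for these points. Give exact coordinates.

Side lengths²: A_1A_2² = 85, A_1A_3² = 37, A_2A_3² = 164.
Since A_2A_3² = 164 ≥ 85 + 37 = 122, the angle opposite A_2A_3 is not acute, so the smallest enclosing circle has A_2A_3 as diameter.
Centre = midpoint of A_2A_3 = (0, 0), r² = 164/4 = 41.
Centre = (0, 0).

(0, 0)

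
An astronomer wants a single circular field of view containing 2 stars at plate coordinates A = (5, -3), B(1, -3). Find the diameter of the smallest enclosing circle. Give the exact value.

The smallest circle enclosing two points has them as diameter endpoints.
Centre = midpoint = (3, -3); r² = |AB|²/4 = 16/4 = 4.
Diameter = 2r = 2√4 = 4.

4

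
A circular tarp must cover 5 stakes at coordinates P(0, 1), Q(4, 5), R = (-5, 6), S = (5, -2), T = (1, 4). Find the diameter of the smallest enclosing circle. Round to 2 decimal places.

The farthest pair is R–S with squared distance 164. The circle on this segment as diameter has centre (0, 2) and r² = 164/4 = 41.
Check P: distance² to centre = 1 ≤ 41, so it lies inside.
All remaining points lie in this disk, and no smaller disk contains both endpoints, so this is the minimum enclosing circle.
Diameter = 2r = 2√41 ≈ 12.81.

12.81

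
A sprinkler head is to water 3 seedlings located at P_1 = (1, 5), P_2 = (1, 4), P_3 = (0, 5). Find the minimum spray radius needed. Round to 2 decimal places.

0.71

Side lengths²: P_1P_2² = 1, P_1P_3² = 1, P_2P_3² = 2.
Since P_2P_3² = 2 ≥ 1 + 1 = 2, the angle opposite P_2P_3 is not acute, so the smallest enclosing circle has P_2P_3 as diameter.
Centre = midpoint of P_2P_3 = (0.5, 4.5), r² = 2/4 = 0.5.
r = √(0.5) ≈ 0.71.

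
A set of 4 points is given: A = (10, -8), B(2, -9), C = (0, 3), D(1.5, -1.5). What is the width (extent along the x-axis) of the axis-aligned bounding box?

10

max x = 10, min x = 0, so width = 10.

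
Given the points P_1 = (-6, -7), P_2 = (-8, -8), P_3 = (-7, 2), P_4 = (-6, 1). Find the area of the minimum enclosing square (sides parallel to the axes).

The bounding box has width 2 and height 10.
An axis-aligned square enclosing the set must have side ≥ max(width, height).
So the minimum side is max(2, 10) = 10.
Area = 10² = 100.

100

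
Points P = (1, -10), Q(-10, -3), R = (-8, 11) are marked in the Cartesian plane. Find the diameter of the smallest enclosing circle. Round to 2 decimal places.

22.85

Side lengths²: PQ² = 170, PR² = 522, QR² = 200.
Since PR² = 522 ≥ 200 + 170 = 370, the angle opposite PR is not acute, so the smallest enclosing circle has PR as diameter.
Centre = midpoint of PR = (-3.5, 0.5), r² = 522/4 = 130.5.
Diameter = 2r = 2√(130.5) ≈ 22.85.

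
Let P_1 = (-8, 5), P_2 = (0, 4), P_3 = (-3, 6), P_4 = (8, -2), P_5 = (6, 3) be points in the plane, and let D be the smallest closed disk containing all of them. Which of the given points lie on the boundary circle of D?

P_1, P_4

A smallest enclosing disk is always determined by at most three of the input points on its boundary.
The farthest pair is P_1–P_4 with squared distance 305. The circle on this segment as diameter has centre (0, 1.5) and r² = 305/4 = 76.25.
Check P_2: distance² to centre = 6.25 ≤ 76.25, so it lies inside.
All remaining points lie in this disk, and no smaller disk contains both endpoints, so this is the minimum enclosing circle.
The points at distance exactly r from the centre are P_1, P_4 — 2 points.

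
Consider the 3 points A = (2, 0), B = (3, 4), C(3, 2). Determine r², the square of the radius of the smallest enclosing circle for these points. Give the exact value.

Side lengths²: AB² = 17, AC² = 5, BC² = 4.
Since AB² = 17 ≥ 5 + 4 = 9, the angle opposite AB is not acute, so the smallest enclosing circle has AB as diameter.
Centre = midpoint of AB = (2.5, 2), r² = 17/4 = 4.25.

4.25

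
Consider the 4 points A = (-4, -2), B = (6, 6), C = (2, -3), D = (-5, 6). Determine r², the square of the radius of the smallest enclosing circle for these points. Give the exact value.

41.640625

A smallest enclosing disk is always determined by at most three of the input points on its boundary.
The minimum enclosing circle is determined by three boundary points: A, B, D.
Their circumcentre is (0.5, 2.625) with r² = 41.640625.
The farthest remaining point C is at distance² 33.890625 ≤ 41.640625.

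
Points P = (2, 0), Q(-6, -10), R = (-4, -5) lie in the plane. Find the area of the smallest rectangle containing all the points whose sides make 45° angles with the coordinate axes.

27

In coordinates u = x + y, v = x − y the rectangle is axis-aligned; the map (x,y)→(u,v) scales areas by 2.
u-values: 2, -16, -9; range = 2 − (-16) = 18.
v-values: 2, 4, 1; range = 4 − 1 = 3.
Area = (18 × 3) / 2 = 27.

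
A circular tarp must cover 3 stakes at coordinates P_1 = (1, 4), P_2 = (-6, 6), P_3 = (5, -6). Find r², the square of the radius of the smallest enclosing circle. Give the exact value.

Side lengths²: P_1P_2² = 53, P_1P_3² = 116, P_2P_3² = 265.
Since P_2P_3² = 265 ≥ 116 + 53 = 169, the angle opposite P_2P_3 is not acute, so the smallest enclosing circle has P_2P_3 as diameter.
Centre = midpoint of P_2P_3 = (-0.5, 0), r² = 265/4 = 66.25.

66.25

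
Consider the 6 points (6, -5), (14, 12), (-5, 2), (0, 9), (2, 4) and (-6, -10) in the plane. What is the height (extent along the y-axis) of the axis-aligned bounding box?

22

max y = 12, min y = -10, so height = 22.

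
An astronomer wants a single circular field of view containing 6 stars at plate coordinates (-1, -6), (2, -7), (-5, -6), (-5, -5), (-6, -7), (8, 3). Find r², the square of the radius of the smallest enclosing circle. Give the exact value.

74

By Welzl's lemma the MEC is supported by two points (diametrically opposite) or three points (on a circumcircle).
The farthest pair is (-6, -7)–(8, 3) with squared distance 296. The circle on this segment as diameter has centre (1, -2) and r² = 296/4 = 74.
Check (-1, -6): distance² to centre = 20 ≤ 74, so it lies inside.
All remaining points lie in this disk, and no smaller disk contains both endpoints, so this is the minimum enclosing circle.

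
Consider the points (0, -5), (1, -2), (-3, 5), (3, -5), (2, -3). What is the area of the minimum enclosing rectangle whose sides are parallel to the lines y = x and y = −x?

In coordinates u = x + y, v = x − y the rectangle is axis-aligned; the map (x,y)→(u,v) scales areas by 2.
u-values: -5, -1, 2, -2, -1; range = 2 − (-5) = 7.
v-values: 5, 3, -8, 8, 5; range = 8 − (-8) = 16.
Area = (7 × 16) / 2 = 56.

56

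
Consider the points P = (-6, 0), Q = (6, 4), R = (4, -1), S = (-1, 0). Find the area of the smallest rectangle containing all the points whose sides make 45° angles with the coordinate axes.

88

In coordinates u = x + y, v = x − y the rectangle is axis-aligned; the map (x,y)→(u,v) scales areas by 2.
u-values: -6, 10, 3, -1; range = 10 − (-6) = 16.
v-values: -6, 2, 5, -1; range = 5 − (-6) = 11.
Area = (16 × 11) / 2 = 88.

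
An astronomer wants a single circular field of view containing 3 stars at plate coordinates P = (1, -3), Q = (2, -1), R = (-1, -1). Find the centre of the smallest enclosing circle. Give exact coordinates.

(0.5, -1.5)

Side lengths²: PQ² = 5, PR² = 8, QR² = 9.
Since QR² = 9 < 8 + 5 = 13, the triangle is acute, so the smallest enclosing circle is the circumcircle.
Circumcentre = (0.5, -1.5), r² = 2.5.
Centre = (0.5, -1.5).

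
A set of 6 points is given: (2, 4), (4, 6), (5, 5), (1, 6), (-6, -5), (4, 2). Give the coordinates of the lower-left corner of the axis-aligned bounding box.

x-range [-6, 5], y-range [-5, 6].
The lower-left corner is (-6, -5).

(-6, -5)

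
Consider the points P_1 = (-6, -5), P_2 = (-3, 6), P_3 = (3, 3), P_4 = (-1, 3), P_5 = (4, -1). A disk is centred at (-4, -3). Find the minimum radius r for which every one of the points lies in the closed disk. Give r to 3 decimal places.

9.220

The required radius is the distance from (-4, -3) to the farthest point.
Squared distances: 8, 82, 85, 45, 68.
Maximum is 85, attained at P_3.
r = √85 ≈ 9.220.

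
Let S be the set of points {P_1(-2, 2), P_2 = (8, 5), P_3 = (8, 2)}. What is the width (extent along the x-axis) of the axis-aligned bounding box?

max x = 8, min x = -2, so width = 10.

10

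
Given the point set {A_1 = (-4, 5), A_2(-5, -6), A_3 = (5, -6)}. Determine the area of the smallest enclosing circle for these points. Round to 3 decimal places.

Side lengths²: A_1A_2² = 122, A_1A_3² = 202, A_2A_3² = 100.
Since A_1A_3² = 202 < 122 + 100 = 222, the triangle is acute, so the smallest enclosing circle is the circumcircle.
Circumcentre = (0, -10/11), r² = 6161/121.
Area = π·r² = π·6161/121 ≈ 159.962.

159.962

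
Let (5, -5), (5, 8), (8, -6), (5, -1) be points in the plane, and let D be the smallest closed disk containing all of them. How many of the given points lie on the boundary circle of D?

2

By Welzl's lemma the MEC is supported by two points (diametrically opposite) or three points (on a circumcircle).
The farthest pair is (5, 8)–(8, -6) with squared distance 205. The circle on this segment as diameter has centre (6.5, 1) and r² = 205/4 = 51.25.
Check (5, -5): distance² to centre = 38.25 ≤ 51.25, so it lies inside.
All remaining points lie in this disk, and no smaller disk contains both endpoints, so this is the minimum enclosing circle.
The points at distance exactly r from the centre are (5, 8), (8, -6) — 2 points.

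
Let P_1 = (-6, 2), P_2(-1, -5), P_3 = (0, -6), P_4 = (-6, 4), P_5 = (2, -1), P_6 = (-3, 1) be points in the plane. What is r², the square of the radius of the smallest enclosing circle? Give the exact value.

34

The minimum enclosing circle of a finite set is fixed by two of the points (as a diameter) or three (as a circumcircle).
The farthest pair is P_3–P_4 with squared distance 136. The circle on this segment as diameter has centre (-3, -1) and r² = 136/4 = 34.
Check P_1: distance² to centre = 18 ≤ 34, so it lies inside.
All remaining points lie in this disk, and no smaller disk contains both endpoints, so this is the minimum enclosing circle.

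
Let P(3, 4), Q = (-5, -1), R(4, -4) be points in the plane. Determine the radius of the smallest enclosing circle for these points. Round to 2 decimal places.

5.23

Side lengths²: PQ² = 89, PR² = 65, QR² = 90.
Since QR² = 90 < 89 + 65 = 154, the triangle is acute, so the smallest enclosing circle is the circumcircle.
Circumcentre = (9/46, -19/46), r² = 28925/1058.
r = √(28925/1058) ≈ 5.23.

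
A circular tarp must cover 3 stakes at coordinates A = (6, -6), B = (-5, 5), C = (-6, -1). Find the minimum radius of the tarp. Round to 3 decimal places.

7.778

Side lengths²: AB² = 242, AC² = 169, BC² = 37.
Since AB² = 242 ≥ 169 + 37 = 206, the angle opposite AB is not acute, so the smallest enclosing circle has AB as diameter.
Centre = midpoint of AB = (0.5, -0.5), r² = 242/4 = 60.5.
r = √(60.5) ≈ 7.778.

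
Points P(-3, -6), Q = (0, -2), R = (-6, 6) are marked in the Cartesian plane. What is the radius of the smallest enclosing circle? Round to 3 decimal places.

Side lengths²: PQ² = 25, PR² = 153, QR² = 100.
Since PR² = 153 ≥ 100 + 25 = 125, the angle opposite PR is not acute, so the smallest enclosing circle has PR as diameter.
Centre = midpoint of PR = (-4.5, 0), r² = 153/4 = 38.25.
r = √(38.25) ≈ 6.185.

6.185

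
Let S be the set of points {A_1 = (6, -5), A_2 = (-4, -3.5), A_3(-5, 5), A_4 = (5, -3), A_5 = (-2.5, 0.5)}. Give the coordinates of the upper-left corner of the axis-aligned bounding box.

x-range [-5, 6], y-range [-5, 5].
The upper-left corner is (-5, 5).

(-5, 5)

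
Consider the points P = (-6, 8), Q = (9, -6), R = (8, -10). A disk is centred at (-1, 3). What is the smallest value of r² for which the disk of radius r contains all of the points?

The required radius is the distance from (-1, 3) to the farthest point.
Squared distances: 50, 181, 250.
Maximum is 250, attained at R.

250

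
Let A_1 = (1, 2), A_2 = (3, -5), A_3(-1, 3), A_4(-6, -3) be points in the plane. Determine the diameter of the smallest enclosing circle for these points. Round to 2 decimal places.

The minimum enclosing circle of a finite set is fixed by two of the points (as a diameter) or three (as a circumcircle).
The minimum enclosing circle is determined by three boundary points: A_2, A_3, A_4.
Their circumcentre is (-1.0625, -2.03125) with r² = 25.3173828125.
The farthest remaining point A_1 is at distance² 20.5048828125 ≤ 25.3173828125.
Diameter = 2r = 2√(25.3173828125) ≈ 10.06.

10.06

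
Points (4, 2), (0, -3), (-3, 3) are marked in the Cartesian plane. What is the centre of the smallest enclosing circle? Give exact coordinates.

Call the three points A, B, C in the order given.
Side lengths²: AB² = 41, AC² = 50, BC² = 45.
Since AC² = 50 < 45 + 41 = 86, the triangle is acute, so the smallest enclosing circle is the circumcircle.
Circumcentre = (7/26, 23/26), r² = 5125/338.
Centre = (7/26, 23/26).

(7/26, 23/26)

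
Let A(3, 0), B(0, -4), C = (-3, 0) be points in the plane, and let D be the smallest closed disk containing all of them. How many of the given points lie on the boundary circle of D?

3

Side lengths²: AB² = 25, AC² = 36, BC² = 25.
Since AC² = 36 < 25 + 25 = 50, the triangle is acute, so the smallest enclosing circle is the circumcircle.
Circumcentre = (0, -0.875), r² = 9.765625.
The points at distance exactly r from the centre are A, B, C — 3 points.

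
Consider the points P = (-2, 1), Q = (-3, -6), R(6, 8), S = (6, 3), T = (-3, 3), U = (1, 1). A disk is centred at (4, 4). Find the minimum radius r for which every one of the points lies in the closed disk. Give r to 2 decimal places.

The required radius is the distance from (4, 4) to the farthest point.
Squared distances: 45, 149, 20, 5, 50, 18.
Maximum is 149, attained at Q.
r = √149 ≈ 12.21.

12.21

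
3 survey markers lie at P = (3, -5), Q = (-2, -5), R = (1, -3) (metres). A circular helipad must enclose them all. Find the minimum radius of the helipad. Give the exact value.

Side lengths²: PQ² = 25, PR² = 8, QR² = 13.
Since PQ² = 25 ≥ 13 + 8 = 21, the angle opposite PQ is not acute, so the smallest enclosing circle has PQ as diameter.
Centre = midpoint of PQ = (0.5, -5), r² = 25/4 = 6.25.
r = √(6.25) = 2.5.

2.5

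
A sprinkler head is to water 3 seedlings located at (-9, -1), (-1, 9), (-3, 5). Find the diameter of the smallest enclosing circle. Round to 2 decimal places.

Call the three points A, B, C in the order given.
Side lengths²: AB² = 164, AC² = 72, BC² = 20.
Since AB² = 164 ≥ 72 + 20 = 92, the angle opposite AB is not acute, so the smallest enclosing circle has AB as diameter.
Centre = midpoint of AB = (-5, 4), r² = 164/4 = 41.
Diameter = 2r = 2√41 ≈ 12.81.

12.81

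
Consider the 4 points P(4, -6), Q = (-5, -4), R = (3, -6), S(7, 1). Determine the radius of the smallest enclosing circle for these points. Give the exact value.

6.5

A smallest enclosing disk is always determined by at most three of the input points on its boundary.
The farthest pair is Q–S with squared distance 169. The circle on this segment as diameter has centre (1, -1.5) and r² = 169/4 = 42.25.
Check P: distance² to centre = 29.25 ≤ 42.25, so it lies inside.
All remaining points lie in this disk, and no smaller disk contains both endpoints, so this is the minimum enclosing circle.
r = √(42.25) = 6.5.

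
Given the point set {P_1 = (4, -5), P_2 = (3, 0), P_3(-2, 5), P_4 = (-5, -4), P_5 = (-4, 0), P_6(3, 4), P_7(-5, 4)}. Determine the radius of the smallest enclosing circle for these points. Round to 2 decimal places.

6.36

The minimum enclosing circle of a finite set is fixed by two of the points (as a diameter) or three (as a circumcircle).
The farthest pair is P_1–P_7 with squared distance 162. The circle on this segment as diameter has centre (-0.5, -0.5) and r² = 162/4 = 40.5.
Check P_2: distance² to centre = 12.5 ≤ 40.5, so it lies inside.
All remaining points lie in this disk, and no smaller disk contains both endpoints, so this is the minimum enclosing circle.
r = √(40.5) ≈ 6.36.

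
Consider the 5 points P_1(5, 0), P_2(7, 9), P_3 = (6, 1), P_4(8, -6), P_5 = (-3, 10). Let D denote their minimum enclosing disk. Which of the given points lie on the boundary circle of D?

The minimum enclosing circle of a finite set is fixed by two of the points (as a diameter) or three (as a circumcircle).
The farthest pair is P_4–P_5 with squared distance 377. The circle on this segment as diameter has centre (2.5, 2) and r² = 377/4 = 94.25.
Check P_1: distance² to centre = 10.25 ≤ 94.25, so it lies inside.
All remaining points lie in this disk, and no smaller disk contains both endpoints, so this is the minimum enclosing circle.
The points at distance exactly r from the centre are P_4, P_5 — 2 points.

P_4, P_5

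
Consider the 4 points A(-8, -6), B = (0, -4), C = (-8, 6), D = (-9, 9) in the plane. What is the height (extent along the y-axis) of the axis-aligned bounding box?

15

max y = 9, min y = -6, so height = 15.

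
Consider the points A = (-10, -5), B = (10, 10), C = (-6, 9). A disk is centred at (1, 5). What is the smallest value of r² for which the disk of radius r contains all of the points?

The required radius is the distance from (1, 5) to the farthest point.
Squared distances: 221, 106, 65.
Maximum is 221, attained at A.

221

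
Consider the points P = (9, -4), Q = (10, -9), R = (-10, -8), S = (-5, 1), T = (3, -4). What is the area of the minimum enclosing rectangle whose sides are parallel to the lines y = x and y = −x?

In coordinates u = x + y, v = x − y the rectangle is axis-aligned; the map (x,y)→(u,v) scales areas by 2.
u-values: 5, 1, -18, -4, -1; range = 5 − (-18) = 23.
v-values: 13, 19, -2, -6, 7; range = 19 − (-6) = 25.
Area = (23 × 25) / 2 = 287.5.

287.5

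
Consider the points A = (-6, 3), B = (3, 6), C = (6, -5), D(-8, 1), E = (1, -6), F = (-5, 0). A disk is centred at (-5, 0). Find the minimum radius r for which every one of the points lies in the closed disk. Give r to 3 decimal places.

The required radius is the distance from (-5, 0) to the farthest point.
Squared distances: 10, 100, 146, 10, 72, 0.
Maximum is 146, attained at C.
r = √146 ≈ 12.083.

12.083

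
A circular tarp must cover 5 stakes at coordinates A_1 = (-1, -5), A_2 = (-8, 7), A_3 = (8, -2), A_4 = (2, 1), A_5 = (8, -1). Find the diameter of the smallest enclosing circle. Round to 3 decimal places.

The farthest pair is A_2–A_3 with squared distance 337. The circle on this segment as diameter has centre (0, 2.5) and r² = 337/4 = 84.25.
Check A_1: distance² to centre = 57.25 ≤ 84.25, so it lies inside.
All remaining points lie in this disk, and no smaller disk contains both endpoints, so this is the minimum enclosing circle.
Diameter = 2r = 2√(84.25) ≈ 18.358.

18.358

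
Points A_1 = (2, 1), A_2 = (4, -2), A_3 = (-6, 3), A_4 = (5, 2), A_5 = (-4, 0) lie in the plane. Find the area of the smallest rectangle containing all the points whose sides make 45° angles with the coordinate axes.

82.5

In coordinates u = x + y, v = x − y the rectangle is axis-aligned; the map (x,y)→(u,v) scales areas by 2.
u-values: 3, 2, -3, 7, -4; range = 7 − (-4) = 11.
v-values: 1, 6, -9, 3, -4; range = 6 − (-9) = 15.
Area = (11 × 15) / 2 = 82.5.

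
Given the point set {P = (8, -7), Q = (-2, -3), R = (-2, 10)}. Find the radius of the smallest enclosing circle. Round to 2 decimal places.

Side lengths²: PQ² = 116, PR² = 389, QR² = 169.
Since PR² = 389 ≥ 169 + 116 = 285, the angle opposite PR is not acute, so the smallest enclosing circle has PR as diameter.
Centre = midpoint of PR = (3, 1.5), r² = 389/4 = 97.25.
r = √(97.25) ≈ 9.86.

9.86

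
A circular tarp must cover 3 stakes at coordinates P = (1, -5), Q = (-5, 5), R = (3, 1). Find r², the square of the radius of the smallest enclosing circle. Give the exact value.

Side lengths²: PQ² = 136, PR² = 40, QR² = 80.
Since PQ² = 136 ≥ 80 + 40 = 120, the angle opposite PQ is not acute, so the smallest enclosing circle has PQ as diameter.
Centre = midpoint of PQ = (-2, 0), r² = 136/4 = 34.

34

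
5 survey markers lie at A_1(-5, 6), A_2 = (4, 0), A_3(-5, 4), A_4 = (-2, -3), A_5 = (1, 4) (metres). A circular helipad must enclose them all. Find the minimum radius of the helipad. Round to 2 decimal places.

5.46

The minimum enclosing circle is determined by three boundary points: A_1, A_2, A_4.
Their circumcentre is (-13/14, 33/14) with r² = 2925/98.
The farthest remaining point A_3 is at distance² 1889/98 ≤ 2925/98.
r = √(2925/98) ≈ 5.46.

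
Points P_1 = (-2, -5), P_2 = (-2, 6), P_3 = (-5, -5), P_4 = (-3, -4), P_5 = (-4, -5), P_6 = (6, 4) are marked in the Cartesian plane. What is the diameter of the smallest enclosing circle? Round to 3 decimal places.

A smallest enclosing disk is always determined by at most three of the input points on its boundary.
The farthest pair is P_3–P_6 with squared distance 202. The circle on this segment as diameter has centre (0.5, -0.5) and r² = 202/4 = 50.5.
Check P_1: distance² to centre = 26.5 ≤ 50.5, so it lies inside.
All remaining points lie in this disk, and no smaller disk contains both endpoints, so this is the minimum enclosing circle.
Diameter = 2r = 2√(50.5) ≈ 14.213.

14.213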